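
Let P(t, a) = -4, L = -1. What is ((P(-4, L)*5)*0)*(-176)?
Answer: 0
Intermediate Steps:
((P(-4, L)*5)*0)*(-176) = (-4*5*0)*(-176) = -20*0*(-176) = 0*(-176) = 0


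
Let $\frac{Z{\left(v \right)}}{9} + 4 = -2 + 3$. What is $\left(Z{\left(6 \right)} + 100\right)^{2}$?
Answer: $5329$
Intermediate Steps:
$Z{\left(v \right)} = -27$ ($Z{\left(v \right)} = -36 + 9 \left(-2 + 3\right) = -36 + 9 \cdot 1 = -36 + 9 = -27$)
$\left(Z{\left(6 \right)} + 100\right)^{2} = \left(-27 + 100\right)^{2} = 73^{2} = 5329$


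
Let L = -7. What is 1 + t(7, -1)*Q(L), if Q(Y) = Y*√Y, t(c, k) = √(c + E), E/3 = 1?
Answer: 1 - 7*I*√70 ≈ 1.0 - 58.566*I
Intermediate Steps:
E = 3 (E = 3*1 = 3)
t(c, k) = √(3 + c) (t(c, k) = √(c + 3) = √(3 + c))
Q(Y) = Y^(3/2)
1 + t(7, -1)*Q(L) = 1 + √(3 + 7)*(-7)^(3/2) = 1 + √10*(-7*I*√7) = 1 - 7*I*√70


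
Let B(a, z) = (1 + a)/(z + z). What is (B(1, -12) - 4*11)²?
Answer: 279841/144 ≈ 1943.3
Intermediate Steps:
B(a, z) = (1 + a)/(2*z) (B(a, z) = (1 + a)/((2*z)) = (1 + a)*(1/(2*z)) = (1 + a)/(2*z))
(B(1, -12) - 4*11)² = ((½)*(1 + 1)/(-12) - 4*11)² = ((½)*(-1/12)*2 - 44)² = (-1/12 - 44)² = (-529/12)² = 279841/144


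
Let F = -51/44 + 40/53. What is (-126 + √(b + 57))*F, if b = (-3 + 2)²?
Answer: 59409/1166 - 943*√58/2332 ≈ 47.872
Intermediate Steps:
F = -943/2332 (F = -51*1/44 + 40*(1/53) = -51/44 + 40/53 = -943/2332 ≈ -0.40437)
b = 1 (b = (-1)² = 1)
(-126 + √(b + 57))*F = (-126 + √(1 + 57))*(-943/2332) = (-126 + √58)*(-943/2332) = 59409/1166 - 943*√58/2332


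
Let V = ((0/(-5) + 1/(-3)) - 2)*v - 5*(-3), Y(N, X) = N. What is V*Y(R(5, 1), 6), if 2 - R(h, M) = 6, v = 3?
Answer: -32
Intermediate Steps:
R(h, M) = -4 (R(h, M) = 2 - 1*6 = 2 - 6 = -4)
V = 8 (V = ((0/(-5) + 1/(-3)) - 2)*3 - 5*(-3) = ((0*(-⅕) + 1*(-⅓)) - 2)*3 + 15 = ((0 - ⅓) - 2)*3 + 15 = (-⅓ - 2)*3 + 15 = -7/3*3 + 15 = -7 + 15 = 8)
V*Y(R(5, 1), 6) = 8*(-4) = -32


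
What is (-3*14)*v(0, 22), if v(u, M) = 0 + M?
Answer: -924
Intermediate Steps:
v(u, M) = M
(-3*14)*v(0, 22) = -3*14*22 = -42*22 = -924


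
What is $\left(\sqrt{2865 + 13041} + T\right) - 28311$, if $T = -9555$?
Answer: $-37866 + \sqrt{15906} \approx -37740.0$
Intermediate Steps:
$\left(\sqrt{2865 + 13041} + T\right) - 28311 = \left(\sqrt{2865 + 13041} - 9555\right) - 28311 = \left(\sqrt{15906} - 9555\right) - 28311 = \left(-9555 + \sqrt{15906}\right) - 28311 = -37866 + \sqrt{15906}$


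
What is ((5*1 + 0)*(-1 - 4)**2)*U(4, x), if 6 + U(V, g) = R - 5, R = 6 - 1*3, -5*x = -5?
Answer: -1000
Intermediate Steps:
x = 1 (x = -1/5*(-5) = 1)
R = 3 (R = 6 - 3 = 3)
U(V, g) = -8 (U(V, g) = -6 + (3 - 5) = -6 - 2 = -8)
((5*1 + 0)*(-1 - 4)**2)*U(4, x) = ((5*1 + 0)*(-1 - 4)**2)*(-8) = ((5 + 0)*(-5)**2)*(-8) = (5*25)*(-8) = 125*(-8) = -1000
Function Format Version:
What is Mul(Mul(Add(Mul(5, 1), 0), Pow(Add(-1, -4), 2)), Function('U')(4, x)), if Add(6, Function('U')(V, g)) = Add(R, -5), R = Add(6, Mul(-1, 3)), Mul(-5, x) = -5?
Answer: -1000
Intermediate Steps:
x = 1 (x = Mul(Rational(-1, 5), -5) = 1)
R = 3 (R = Add(6, -3) = 3)
Function('U')(V, g) = -8 (Function('U')(V, g) = Add(-6, Add(3, -5)) = Add(-6, -2) = -8)
Mul(Mul(Add(Mul(5, 1), 0), Pow(Add(-1, -4), 2)), Function('U')(4, x)) = Mul(Mul(Add(Mul(5, 1), 0), Pow(Add(-1, -4), 2)), -8) = Mul(Mul(Add(5, 0), Pow(-5, 2)), -8) = Mul(Mul(5, 25), -8) = Mul(125, -8) = -1000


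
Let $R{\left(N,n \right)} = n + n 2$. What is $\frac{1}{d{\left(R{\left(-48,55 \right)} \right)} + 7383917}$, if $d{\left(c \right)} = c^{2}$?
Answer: $\frac{1}{7411142} \approx 1.3493 \cdot 10^{-7}$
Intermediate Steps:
$R{\left(N,n \right)} = 3 n$ ($R{\left(N,n \right)} = n + 2 n = 3 n$)
$\frac{1}{d{\left(R{\left(-48,55 \right)} \right)} + 7383917} = \frac{1}{\left(3 \cdot 55\right)^{2} + 7383917} = \frac{1}{165^{2} + 7383917} = \frac{1}{27225 + 7383917} = \frac{1}{7411142}$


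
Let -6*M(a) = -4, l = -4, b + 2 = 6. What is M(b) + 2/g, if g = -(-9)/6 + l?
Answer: -2/15 ≈ -0.13333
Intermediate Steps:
b = 4 (b = -2 + 6 = 4)
M(a) = ⅔ (M(a) = -⅙*(-4) = ⅔)
g = -5/2 (g = -(-9)/6 - 4 = -3*(-½) - 4 = 3/2 - 4 = -5/2 ≈ -2.5000)
M(b) + 2/g = ⅔ + 2/(-5/2) = ⅔ - ⅖*2 = ⅔ - ⅘ = -2/15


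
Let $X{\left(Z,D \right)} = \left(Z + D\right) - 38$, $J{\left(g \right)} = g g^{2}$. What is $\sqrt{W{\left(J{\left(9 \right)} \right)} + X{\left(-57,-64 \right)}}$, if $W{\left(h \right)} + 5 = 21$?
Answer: $i \sqrt{143} \approx 11.958 i$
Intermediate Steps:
$J{\left(g \right)} = g^{3}$
$X{\left(Z,D \right)} = -38 + D + Z$ ($X{\left(Z,D \right)} = \left(D + Z\right) - 38 = -38 + D + Z$)
$W{\left(h \right)} = 16$ ($W{\left(h \right)} = -5 + 21 = 16$)
$\sqrt{W{\left(J{\left(9 \right)} \right)} + X{\left(-57,-64 \right)}} = \sqrt{16 - 159} = \sqrt{-143} = i \sqrt{143}$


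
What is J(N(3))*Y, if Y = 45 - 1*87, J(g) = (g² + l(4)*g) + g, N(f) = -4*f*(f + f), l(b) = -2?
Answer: -220752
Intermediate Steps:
N(f) = -8*f² (N(f) = -4*f*2*f = -8*f²)
J(g) = g² - g (J(g) = (g² - 2*g) + g = g² - g)
Y = -42 (Y = 45 - 87 = -42)
J(N(3))*Y = ((-8*3²)*(-1 - 8*3²))*(-42) = ((-8*9)*(-1 - 8*9))*(-42) = -72*(-1 - 72)*(-42) = -72*(-73)*(-42) = 5256*(-42) = -220752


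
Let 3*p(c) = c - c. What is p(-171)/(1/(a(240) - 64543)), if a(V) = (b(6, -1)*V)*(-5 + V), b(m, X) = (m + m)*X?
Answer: 0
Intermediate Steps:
b(m, X) = 2*X*m (b(m, X) = (2*m)*X = 2*X*m)
p(c) = 0 (p(c) = (c - c)/3 = (⅓)*0 = 0)
a(V) = -12*V*(-5 + V) (a(V) = ((2*(-1)*6)*V)*(-5 + V) = (-12*V)*(-5 + V) = -12*V*(-5 + V))
p(-171)/(1/(a(240) - 64543)) = 0/(1/(12*240*(5 - 1*240) - 64543)) = 0/(1/(12*240*(5 - 240) - 64543)) = 0/(1/(12*240*(-235) - 64543)) = 0/(1/(-676800 - 64543)) = 0/(1/(-741343)) = 0/(-1/741343) = 0*(-741343) = 0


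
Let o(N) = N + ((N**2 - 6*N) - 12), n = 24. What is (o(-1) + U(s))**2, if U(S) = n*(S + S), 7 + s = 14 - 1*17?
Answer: 236196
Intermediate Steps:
s = -10 (s = -7 + (14 - 1*17) = -7 + (14 - 17) = -7 - 3 = -10)
U(S) = 48*S (U(S) = 24*(S + S) = 24*(2*S) = 48*S)
o(N) = -12 + N**2 - 5*N (o(N) = N + (-12 + N**2 - 6*N) = -12 + N**2 - 5*N)
(o(-1) + U(s))**2 = ((-12 + (-1)**2 - 5*(-1)) + 48*(-10))**2 = ((-12 + 1 + 5) - 480)**2 = (-6 - 480)**2 = (-486)**2 = 236196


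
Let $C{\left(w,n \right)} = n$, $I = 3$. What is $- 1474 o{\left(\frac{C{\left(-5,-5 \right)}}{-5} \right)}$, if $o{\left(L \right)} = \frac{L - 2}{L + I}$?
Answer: $\frac{737}{2} \approx 368.5$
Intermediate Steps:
$o{\left(L \right)} = \frac{-2 + L}{3 + L}$ ($o{\left(L \right)} = \frac{L - 2}{L + 3} = \frac{L + \left(-4 + 2\right)}{3 + L} = \frac{L - 2}{3 + L} = \frac{-2 + L}{3 + L}$)
$- 1474 o{\left(\frac{C{\left(-5,-5 \right)}}{-5} \right)} = - 1474 \frac{-2 - \frac{5}{-5}}{3 - \frac{5}{-5}} = - 1474 \frac{-2 - -1}{3 - -1} = - 1474 \frac{-2 + 1}{3 + 1} = - 1474 \cdot \frac{1}{4} \left(-1\right) = \left(-1474\right) \left(- \frac{1}{4}\right) = \frac{737}{2}$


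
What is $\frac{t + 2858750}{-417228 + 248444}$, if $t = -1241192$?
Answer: $- \frac{808779}{84392} \approx -9.5836$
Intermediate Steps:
$\frac{t + 2858750}{-417228 + 248444} = \frac{-1241192 + 2858750}{-417228 + 248444} = \frac{1617558}{-168784} = 1617558 \left(- \frac{1}{168784}\right) = - \frac{808779}{84392}$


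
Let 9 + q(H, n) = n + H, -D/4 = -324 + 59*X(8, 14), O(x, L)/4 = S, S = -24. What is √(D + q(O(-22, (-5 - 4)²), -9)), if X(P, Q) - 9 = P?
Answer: I*√2830 ≈ 53.198*I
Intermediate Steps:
X(P, Q) = 9 + P
O(x, L) = -96 (O(x, L) = 4*(-24) = -96)
D = -2716 (D = -4*(-324 + 59*(9 + 8)) = -4*(-324 + 59*17) = -4*(-324 + 1003) = -4*679 = -2716)
q(H, n) = -9 + H + n (q(H, n) = -9 + (n + H) = -9 + (H + n) = -9 + H + n)
√(D + q(O(-22, (-5 - 4)²), -9)) = √(-2716 + (-9 - 96 - 9)) = √(-2716 - 114) = √(-2830) = I*√2830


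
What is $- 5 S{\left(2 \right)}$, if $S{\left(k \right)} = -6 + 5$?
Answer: $5$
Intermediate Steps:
$S{\left(k \right)} = -1$
$- 5 S{\left(2 \right)} = \left(-5\right) \left(-1\right) = 5$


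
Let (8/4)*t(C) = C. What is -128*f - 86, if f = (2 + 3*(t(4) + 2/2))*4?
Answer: -5718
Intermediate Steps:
t(C) = C/2
f = 44 (f = (2 + 3*((½)*4 + 2/2))*4 = (2 + 3*(2 + 2*(½)))*4 = (2 + 3*(2 + 1))*4 = (2 + 3*3)*4 = (2 + 9)*4 = 11*4 = 44)
-128*f - 86 = -128*44 - 86 = -5632 - 86 = -5718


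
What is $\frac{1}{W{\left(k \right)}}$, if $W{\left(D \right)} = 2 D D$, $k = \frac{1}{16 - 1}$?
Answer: $\frac{225}{2} \approx 112.5$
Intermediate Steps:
$k = \frac{1}{15} \approx 0.066667$
$W{\left(D \right)} = 2 D^{2}$
$\frac{1}{W{\left(k \right)}} = \frac{1}{2 \left(\frac{1}{15}\right)^{2}} = \frac{1}{2 \cdot \frac{1}{225}} = \frac{1}{\frac{2}{225}} = \frac{225}{2}$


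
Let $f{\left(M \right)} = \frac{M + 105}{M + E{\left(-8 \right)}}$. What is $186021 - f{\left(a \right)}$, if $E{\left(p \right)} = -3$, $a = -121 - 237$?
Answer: $\frac{67153328}{361} \approx 1.8602 \cdot 10^{5}$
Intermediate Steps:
$a = -358$
$f{\left(M \right)} = \frac{105 + M}{-3 + M}$ ($f{\left(M \right)} = \frac{M + 105}{M - 3} = \frac{105 + M}{-3 + M}$)
$186021 - f{\left(a \right)} = 186021 - \frac{105 - 358}{-3 - 358} = 186021 - \frac{1}{-361} \left(-253\right) = 186021 - \left(- \frac{1}{361}\right) \left(-253\right) = 186021 - \frac{253}{361} = \frac{67153328}{361}$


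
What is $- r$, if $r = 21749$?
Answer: $-21749$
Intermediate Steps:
$- r = \left(-1\right) 21749 = -21749$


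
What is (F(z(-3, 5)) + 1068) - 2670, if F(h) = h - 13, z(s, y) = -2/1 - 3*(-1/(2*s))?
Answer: -3235/2 ≈ -1617.5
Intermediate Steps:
z(s, y) = -2 + 3/(2*s) (z(s, y) = -2*1 - (-3)/(2*s) = -2 + 3/(2*s))
F(h) = -13 + h
(F(z(-3, 5)) + 1068) - 2670 = ((-13 + (-2 + (3/2)/(-3))) + 1068) - 2670 = ((-13 + (-2 + (3/2)*(-1/3))) + 1068) - 2670 = ((-13 + (-2 - 1/2)) + 1068) - 2670 = ((-13 - 5/2) + 1068) - 2670 = (-31/2 + 1068) - 2670 = 2105/2 - 2670 = -3235/2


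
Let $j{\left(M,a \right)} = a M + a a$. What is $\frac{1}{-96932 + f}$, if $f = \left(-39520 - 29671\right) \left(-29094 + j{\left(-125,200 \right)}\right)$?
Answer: $\frac{1}{975081022} \approx 1.0256 \cdot 10^{-9}$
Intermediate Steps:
$j{\left(M,a \right)} = a^{2} + M a$ ($j{\left(M,a \right)} = M a + a^{2} = a^{2} + M a$)
$f = 975177954$ ($f = \left(-39520 - 29671\right) \left(-29094 + 200 \left(-125 + 200\right)\right) = - 69191 \left(-29094 + 200 \cdot 75\right) = - 69191 \left(-29094 + 15000\right) = \left(-69191\right) \left(-14094\right) = 975177954$)
$\frac{1}{-96932 + f} = \frac{1}{-96932 + 975177954} = \frac{1}{975081022}$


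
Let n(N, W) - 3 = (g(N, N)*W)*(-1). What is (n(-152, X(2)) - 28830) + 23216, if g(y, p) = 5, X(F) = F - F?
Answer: -5611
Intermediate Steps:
X(F) = 0
n(N, W) = 3 - 5*W (n(N, W) = 3 + (5*W)*(-1) = 3 - 5*W)
(n(-152, X(2)) - 28830) + 23216 = ((3 - 5*0) - 28830) + 23216 = ((3 + 0) - 28830) + 23216 = (3 - 28830) + 23216 = -28827 + 23216 = -5611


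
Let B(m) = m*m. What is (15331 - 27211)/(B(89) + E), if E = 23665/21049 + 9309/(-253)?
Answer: -63265716360/41992511741 ≈ -1.5066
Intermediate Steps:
E = -189957896/5325397 (E = 23665*(1/21049) + 9309*(-1/253) = 23665/21049 - 9309/253 = -189957896/5325397 ≈ -35.670)
B(m) = m**2
(15331 - 27211)/(B(89) + E) = (15331 - 27211)/(89**2 - 189957896/5325397) = -11880/(7921 - 189957896/5325397) = -11880/41992511741/5325397 = -11880*5325397/41992511741 = -63265716360/41992511741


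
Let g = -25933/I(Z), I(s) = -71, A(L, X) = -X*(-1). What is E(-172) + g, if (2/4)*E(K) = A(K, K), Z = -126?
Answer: 1509/71 ≈ 21.254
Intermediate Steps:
A(L, X) = X
E(K) = 2*K
g = 25933/71 (g = -25933/(-71) = -25933*(-1/71) = 25933/71 ≈ 365.25)
E(-172) + g = 2*(-172) + 25933/71 = -344 + 25933/71 = 1509/71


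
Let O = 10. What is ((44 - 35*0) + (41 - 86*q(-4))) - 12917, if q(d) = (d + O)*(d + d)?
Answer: -8704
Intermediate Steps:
q(d) = 2*d*(10 + d) (q(d) = (d + 10)*(d + d) = (10 + d)*(2*d) = 2*d*(10 + d))
((44 - 35*0) + (41 - 86*q(-4))) - 12917 = ((44 - 35*0) + (41 - 172*(-4)*(10 - 4))) - 12917 = ((44 + 0) + (41 - 172*(-4)*6)) - 12917 = (44 + (41 - 86*(-48))) - 12917 = (44 + (41 + 4128)) - 12917 = (44 + 4169) - 12917 = 4213 - 12917 = -8704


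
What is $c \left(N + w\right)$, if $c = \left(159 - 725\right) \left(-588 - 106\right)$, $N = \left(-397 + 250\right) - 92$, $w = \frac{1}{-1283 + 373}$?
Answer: $- \frac{42715667382}{455} \approx -9.3881 \cdot 10^{7}$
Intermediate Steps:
$w = - \frac{1}{910}$ ($w = \frac{1}{-910} = - \frac{1}{910} \approx -0.0010989$)
$N = -239$ ($N = -147 - 92 = -239$)
$c = 392804$ ($c = \left(-566\right) \left(-694\right) = 392804$)
$c \left(N + w\right) = 392804 \left(-239 - \frac{1}{910}\right) = 392804 \left(- \frac{217491}{910}\right) = - \frac{42715667382}{455}$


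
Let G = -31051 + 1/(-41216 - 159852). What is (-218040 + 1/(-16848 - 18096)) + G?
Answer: -62505118035053/250932864 ≈ -2.4909e+5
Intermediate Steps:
G = -6243362469/201068 (G = -31051 + 1/(-201068) = -31051 - 1/201068 = -6243362469/201068 ≈ -31051.)
(-218040 + 1/(-16848 - 18096)) + G = (-218040 + 1/(-16848 - 18096)) - 6243362469/201068 = (-218040 + 1/(-34944)) - 6243362469/201068 = (-218040 - 1/34944) - 6243362469/201068 = -7619189761/34944 - 6243362469/201068 = -62505118035053/250932864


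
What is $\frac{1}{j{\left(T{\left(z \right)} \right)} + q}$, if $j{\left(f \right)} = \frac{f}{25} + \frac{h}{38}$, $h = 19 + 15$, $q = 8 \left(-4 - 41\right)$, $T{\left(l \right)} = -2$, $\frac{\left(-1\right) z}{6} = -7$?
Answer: $- \frac{475}{170613} \approx -0.0027841$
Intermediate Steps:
$z = 42$ ($z = \left(-6\right) \left(-7\right) = 42$)
$q = -360$ ($q = 8 \left(-45\right) = -360$)
$h = 34$
$j{\left(f \right)} = \frac{17}{19} + \frac{f}{25}$ ($j{\left(f \right)} = \frac{f}{25} + \frac{34}{38} = f \frac{1}{25} + 34 \cdot \frac{1}{38} = \frac{f}{25} + \frac{17}{19} = \frac{17}{19} + \frac{f}{25}$)
$\frac{1}{j{\left(T{\left(z \right)} \right)} + q} = \frac{1}{\left(\frac{17}{19} + \frac{1}{25} \left(-2\right)\right) - 360} = \frac{1}{\left(\frac{17}{19} - \frac{2}{25}\right) - 360} = \frac{1}{\frac{387}{475} - 360} = \frac{1}{- \frac{170613}{475}} = - \frac{475}{170613}$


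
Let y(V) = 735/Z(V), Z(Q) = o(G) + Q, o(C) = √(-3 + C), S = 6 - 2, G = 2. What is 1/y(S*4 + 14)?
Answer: 2/49 + I/735 ≈ 0.040816 + 0.0013605*I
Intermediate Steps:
S = 4
Z(Q) = I + Q (Z(Q) = √(-3 + 2) + Q = √(-1) + Q = I + Q)
y(V) = 735/(I + V)
1/y(S*4 + 14) = 1/(735/(I + (4*4 + 14))) = 1/(735/(I + (16 + 14))) = 1/(735/(I + 30)) = 1/(735/(30 + I)) = 1/(735*((30 - I)/901)) = 1/(735*(30 - I)/901) = 2/49 + I/735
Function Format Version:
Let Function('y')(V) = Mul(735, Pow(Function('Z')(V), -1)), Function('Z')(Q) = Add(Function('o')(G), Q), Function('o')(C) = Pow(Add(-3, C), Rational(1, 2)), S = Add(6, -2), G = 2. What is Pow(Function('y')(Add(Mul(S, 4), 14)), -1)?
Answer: Add(Rational(2, 49), Mul(Rational(1, 735), I)) ≈ Add(0.040816, Mul(0.0013605, I))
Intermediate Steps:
S = 4
Function('Z')(Q) = Add(I, Q) (Function('Z')(Q) = Add(Pow(Add(-3, 2), Rational(1, 2)), Q) = Add(Pow(-1, Rational(1, 2)), Q) = Add(I, Q))
Function('y')(V) = Mul(735, Pow(Add(I, V), -1))
Pow(Function('y')(Add(Mul(S, 4), 14)), -1) = Pow(Mul(735, Pow(Add(I, Add(Mul(4, 4), 14)), -1)), -1) = Pow(Mul(735, Pow(Add(I, Add(16, 14)), -1)), -1) = Pow(Mul(735, Pow(Add(I, 30), -1)), -1) = Pow(Mul(735, Pow(Add(30, I), -1)), -1) = Pow(Mul(735, Mul(Rational(1, 901), Add(30, Mul(-1, I)))), -1) = Pow(Mul(Rational(735, 901), Add(30, Mul(-1, I))), -1) = Add(Rational(2, 49), Mul(Rational(1, 735), I))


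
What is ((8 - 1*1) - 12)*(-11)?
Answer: 55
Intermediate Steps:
((8 - 1*1) - 12)*(-11) = ((8 - 1) - 12)*(-11) = (7 - 12)*(-11) = -5*(-11) = 55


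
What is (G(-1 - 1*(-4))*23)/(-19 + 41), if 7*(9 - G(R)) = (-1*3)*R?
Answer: 828/77 ≈ 10.753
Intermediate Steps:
G(R) = 9 + 3*R/7 (G(R) = 9 - (-1*3)*R/7 = 9 - (-3)*R/7 = 9 + 3*R/7)
(G(-1 - 1*(-4))*23)/(-19 + 41) = ((9 + 3*(-1 - 1*(-4))/7)*23)/(-19 + 41) = ((9 + 3*(-1 + 4)/7)*23)/22 = ((9 + (3/7)*3)*23)*(1/22) = ((9 + 9/7)*23)*(1/22) = ((72/7)*23)*(1/22) = (1656/7)*(1/22) = 828/77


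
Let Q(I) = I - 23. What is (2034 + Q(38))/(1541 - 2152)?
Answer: -2049/611 ≈ -3.3535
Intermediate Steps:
Q(I) = -23 + I
(2034 + Q(38))/(1541 - 2152) = (2034 + (-23 + 38))/(1541 - 2152) = (2034 + 15)/(-611) = 2049*(-1/611) = -2049/611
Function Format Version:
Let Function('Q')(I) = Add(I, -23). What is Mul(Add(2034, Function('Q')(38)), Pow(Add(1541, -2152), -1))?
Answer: Rational(-2049, 611) ≈ -3.3535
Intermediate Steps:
Function('Q')(I) = Add(-23, I)
Mul(Add(2034, Function('Q')(38)), Pow(Add(1541, -2152), -1)) = Mul(Add(2034, Add(-23, 38)), Pow(Add(1541, -2152), -1)) = Mul(Add(2034, 15), Pow(-611, -1)) = Mul(2049, Rational(-1, 611)) = Rational(-2049, 611)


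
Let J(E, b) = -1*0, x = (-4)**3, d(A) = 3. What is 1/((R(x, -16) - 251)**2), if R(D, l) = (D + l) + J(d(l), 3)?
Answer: 1/109561 ≈ 9.1273e-6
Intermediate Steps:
x = -64
J(E, b) = 0
R(D, l) = D + l (R(D, l) = (D + l) + 0 = D + l)
1/((R(x, -16) - 251)**2) = 1/(((-64 - 16) - 251)**2) = 1/((-80 - 251)**2) = 1/((-331)**2) = 1/109561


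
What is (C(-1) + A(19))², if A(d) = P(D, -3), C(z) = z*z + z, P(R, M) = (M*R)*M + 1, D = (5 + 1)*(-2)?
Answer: 11449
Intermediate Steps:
D = -12 (D = 6*(-2) = -12)
P(R, M) = 1 + R*M² (P(R, M) = R*M² + 1 = 1 + R*M²)
C(z) = z + z² (C(z) = z² + z = z + z²)
A(d) = -107 (A(d) = 1 - 12*(-3)² = 1 - 12*9 = 1 - 108 = -107)
(C(-1) + A(19))² = (-(1 - 1) - 107)² = (-1*0 - 107)² = (0 - 107)² = (-107)² = 11449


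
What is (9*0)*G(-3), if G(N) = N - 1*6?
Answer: 0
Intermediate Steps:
G(N) = -6 + N (G(N) = N - 6 = -6 + N)
(9*0)*G(-3) = (9*0)*(-6 - 3) = 0*(-9) = 0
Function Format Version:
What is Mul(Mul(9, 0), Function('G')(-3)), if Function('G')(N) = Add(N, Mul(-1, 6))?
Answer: 0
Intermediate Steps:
Function('G')(N) = Add(-6, N) (Function('G')(N) = Add(N, -6) = Add(-6, N))
Mul(Mul(9, 0), Function('G')(-3)) = Mul(Mul(9, 0), Add(-6, -3)) = Mul(0, -9) = 0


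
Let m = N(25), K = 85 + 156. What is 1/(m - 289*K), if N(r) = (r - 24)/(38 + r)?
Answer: -63/4387886 ≈ -1.4358e-5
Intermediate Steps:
K = 241
N(r) = (-24 + r)/(38 + r)
m = 1/63 (m = (-24 + 25)/(38 + 25) = 1/63 ≈ 0.015873)
1/(m - 289*K) = 1/(1/63 - 289*241) = 1/(1/63 - 69649) = 1/(-4387886/63) = -63/4387886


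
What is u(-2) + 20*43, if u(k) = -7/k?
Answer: 1727/2 ≈ 863.50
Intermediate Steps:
u(-2) + 20*43 = -7/(-2) + 20*43 = -7*(-½) + 860 = 7/2 + 860 = 1727/2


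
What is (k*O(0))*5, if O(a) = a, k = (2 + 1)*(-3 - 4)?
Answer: 0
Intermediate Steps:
k = -21 (k = 3*(-7) = -21)
(k*O(0))*5 = -21*0*5 = 0*5 = 0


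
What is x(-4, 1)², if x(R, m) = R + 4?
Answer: 0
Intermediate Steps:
x(R, m) = 4 + R
x(-4, 1)² = (4 - 4)² = 0² = 0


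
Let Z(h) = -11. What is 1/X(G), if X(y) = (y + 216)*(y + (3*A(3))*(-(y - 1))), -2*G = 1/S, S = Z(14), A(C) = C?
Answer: 242/451535 ≈ 0.00053595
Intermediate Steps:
S = -11
G = 1/22 (G = -½/(-11) = -½*(-1/11) = 1/22 ≈ 0.045455)
X(y) = (9 - 8*y)*(216 + y) (X(y) = (y + 216)*(y + (3*3)*(-(y - 1))) = (216 + y)*(y + 9*(-(-1 + y))) = (216 + y)*(y + 9*(1 - y)) = (216 + y)*(y + (9 - 9*y)) = (216 + y)*(9 - 8*y) = (9 - 8*y)*(216 + y))
1/X(G) = 1/(1944 - 1719*1/22 - 8*(1/22)²) = 1/(1944 - 1719/22 - 8*1/484) = 1/(1944 - 1719/22 - 2/121) = 1/(451535/242) = 242/451535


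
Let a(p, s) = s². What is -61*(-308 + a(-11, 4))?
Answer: 17812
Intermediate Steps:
-61*(-308 + a(-11, 4)) = -61*(-308 + 4²) = -61*(-308 + 16) = -61*(-292) = 17812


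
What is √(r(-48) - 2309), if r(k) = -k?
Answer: I*√2261 ≈ 47.55*I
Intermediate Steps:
√(r(-48) - 2309) = √(-1*(-48) - 2309) = √(48 - 2309) = √(-2261) = I*√2261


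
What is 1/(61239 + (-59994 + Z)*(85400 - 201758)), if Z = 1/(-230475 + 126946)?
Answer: 103529/722719704484497 ≈ 1.4325e-10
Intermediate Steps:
Z = -1/103529 (Z = 1/(-103529) = -1/103529 ≈ -9.6591e-6)
1/(61239 + (-59994 + Z)*(85400 - 201758)) = 1/(61239 + (-59994 - 1/103529)*(85400 - 201758)) = 1/(61239 - 6211118827/103529*(-116358)) = 1/(61239 + 722713364472066/103529) = 1/(722719704484497/103529) = 103529/722719704484497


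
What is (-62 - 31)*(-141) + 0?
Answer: 13113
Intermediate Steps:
(-62 - 31)*(-141) + 0 = -93*(-141) + 0 = 13113 + 0 = 13113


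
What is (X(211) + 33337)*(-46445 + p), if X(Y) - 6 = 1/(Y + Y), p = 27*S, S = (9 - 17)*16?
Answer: -702144346047/422 ≈ -1.6638e+9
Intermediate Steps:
S = -128 (S = -8*16 = -128)
p = -3456 (p = 27*(-128) = -3456)
X(Y) = 6 + 1/(2*Y) (X(Y) = 6 + 1/(Y + Y) = 6 + 1/(2*Y))
(X(211) + 33337)*(-46445 + p) = ((6 + (½)/211) + 33337)*(-46445 - 3456) = ((6 + (½)*(1/211)) + 33337)*(-49901) = ((6 + 1/422) + 33337)*(-49901) = (2533/422 + 33337)*(-49901) = (14070747/422)*(-49901) = -702144346047/422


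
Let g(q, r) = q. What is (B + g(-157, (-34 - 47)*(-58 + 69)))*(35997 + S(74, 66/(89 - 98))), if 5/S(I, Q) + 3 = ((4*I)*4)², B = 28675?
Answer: 1439089644755028/1401853 ≈ 1.0266e+9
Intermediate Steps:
S(I, Q) = 5/(-3 + 256*I²) (S(I, Q) = 5/(-3 + ((4*I)*4)²) = 5/(-3 + (16*I)²) = 5/(-3 + 256*I²))
(B + g(-157, (-34 - 47)*(-58 + 69)))*(35997 + S(74, 66/(89 - 98))) = (28675 - 157)*(35997 + 5/(-3 + 256*74²)) = 28518*(35997 + 5/(-3 + 256*5476)) = 28518*(35997 + 5/(-3 + 1401856)) = 28518*(35997 + 5/1401853) = 28518*(50462502446/1401853) = 1439089644755028/1401853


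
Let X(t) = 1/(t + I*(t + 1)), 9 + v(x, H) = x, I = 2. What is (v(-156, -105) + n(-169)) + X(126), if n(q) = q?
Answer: -126919/380 ≈ -334.00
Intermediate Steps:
v(x, H) = -9 + x
X(t) = 1/(2 + 3*t) (X(t) = 1/(t + 2*(t + 1)) = 1/(t + 2*(1 + t)) = 1/(t + (2 + 2*t)) = 1/(2 + 3*t))
(v(-156, -105) + n(-169)) + X(126) = ((-9 - 156) - 169) + 1/(2 + 3*126) = (-165 - 169) + 1/(2 + 378) = -334 + 1/380 = -126919/380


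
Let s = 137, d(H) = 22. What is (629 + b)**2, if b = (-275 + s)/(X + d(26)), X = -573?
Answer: 120212678089/303601 ≈ 3.9596e+5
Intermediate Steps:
b = 138/551 (b = (-275 + 137)/(-573 + 22) = -138/(-551) = -138*(-1/551) = 138/551 ≈ 0.25045)
(629 + b)**2 = (629 + 138/551)**2 = (346717/551)**2 = 120212678089/303601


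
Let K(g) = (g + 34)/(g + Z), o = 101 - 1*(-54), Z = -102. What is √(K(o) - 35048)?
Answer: I*√98439815/53 ≈ 187.2*I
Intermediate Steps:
o = 155 (o = 101 + 54 = 155)
K(g) = (34 + g)/(-102 + g) (K(g) = (g + 34)/(g - 102) = (34 + g)/(-102 + g))
√(K(o) - 35048) = √((34 + 155)/(-102 + 155) - 35048) = √(189/53 - 35048) = √(-1857355/53) = I*√98439815/53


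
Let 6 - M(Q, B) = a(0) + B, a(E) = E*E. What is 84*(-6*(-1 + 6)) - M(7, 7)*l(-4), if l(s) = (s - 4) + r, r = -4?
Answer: -2532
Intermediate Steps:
a(E) = E²
l(s) = -8 + s (l(s) = (s - 4) - 4 = (-4 + s) - 4 = -8 + s)
M(Q, B) = 6 - B (M(Q, B) = 6 - (0² + B) = 6 - (0 + B) = 6 - B)
84*(-6*(-1 + 6)) - M(7, 7)*l(-4) = 84*(-6*(-1 + 6)) - (6 - 1*7)*(-8 - 4) = 84*(-6*5) - (6 - 7)*(-12) = 84*(-30) - (-1)*(-12) = -2520 - 1*12 = -2520 - 12 = -2532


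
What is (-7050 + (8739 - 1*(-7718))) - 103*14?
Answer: 7965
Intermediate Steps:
(-7050 + (8739 - 1*(-7718))) - 103*14 = (-7050 + (8739 + 7718)) - 1442 = (-7050 + 16457) - 1442 = 9407 - 1442 = 7965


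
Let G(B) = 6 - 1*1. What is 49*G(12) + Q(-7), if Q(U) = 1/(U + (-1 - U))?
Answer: 244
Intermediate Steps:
Q(U) = -1 (Q(U) = 1/(-1) = -1)
G(B) = 5 (G(B) = 6 - 1 = 5)
49*G(12) + Q(-7) = 49*5 - 1 = 245 - 1 = 244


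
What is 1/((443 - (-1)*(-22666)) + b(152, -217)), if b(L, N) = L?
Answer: -1/22071 ≈ -4.5308e-5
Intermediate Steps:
1/((443 - (-1)*(-22666)) + b(152, -217)) = 1/((443 - (-1)*(-22666)) + 152) = 1/((443 - 1*22666) + 152) = 1/((443 - 22666) + 152) = 1/(-22223 + 152) = 1/(-22071) = -1/22071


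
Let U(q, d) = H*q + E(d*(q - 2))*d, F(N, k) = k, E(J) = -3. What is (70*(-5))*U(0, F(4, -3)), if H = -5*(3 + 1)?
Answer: -3150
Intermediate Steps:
H = -20 (H = -5*4 = -20)
U(q, d) = -20*q - 3*d
(70*(-5))*U(0, F(4, -3)) = (70*(-5))*(-20*0 - 3*(-3)) = -350*(0 + 9) = -350*9 = -3150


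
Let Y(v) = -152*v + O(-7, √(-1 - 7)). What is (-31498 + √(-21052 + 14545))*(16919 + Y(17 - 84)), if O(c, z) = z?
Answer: -(27103 + 2*I*√2)*(31498 - 3*I*√723) ≈ -8.5369e+8 + 2.0972e+6*I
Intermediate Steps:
Y(v) = -152*v + 2*I*√2 (Y(v) = -152*v + √(-1 - 7) = -152*v + √(-8) = -152*v + 2*I*√2)
(-31498 + √(-21052 + 14545))*(16919 + Y(17 - 84)) = (-31498 + √(-21052 + 14545))*(16919 + (-152*(17 - 84) + 2*I*√2)) = (-31498 + √(-6507))*(16919 + (-152*(-67) + 2*I*√2)) = (-31498 + 3*I*√723)*(16919 + (10184 + 2*I*√2)) = (-31498 + 3*I*√723)*(27103 + 2*I*√2)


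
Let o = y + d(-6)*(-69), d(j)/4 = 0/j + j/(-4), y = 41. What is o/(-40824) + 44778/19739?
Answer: 1835379719/805824936 ≈ 2.2776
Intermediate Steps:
d(j) = -j (d(j) = 4*(0/j + j/(-4)) = 4*(0 + j*(-¼)) = 4*(0 - j/4) = 4*(-j/4) = -j)
o = -373 (o = 41 - 1*(-6)*(-69) = 41 + 6*(-69) = 41 - 414 = -373)
o/(-40824) + 44778/19739 = -373/(-40824) + 44778/19739 = -373*(-1/40824) + 44778*(1/19739) = 373/40824 + 44778/19739 = 1835379719/805824936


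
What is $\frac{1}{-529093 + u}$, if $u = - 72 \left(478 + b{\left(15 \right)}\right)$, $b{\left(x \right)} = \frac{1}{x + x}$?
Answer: $- \frac{5}{2817557} \approx -1.7746 \cdot 10^{-6}$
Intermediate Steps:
$b{\left(x \right)} = \frac{1}{2 x}$
$u = - \frac{172092}{5}$ ($u = - 72 \left(478 + \frac{1}{2 \cdot 15}\right) = - 72 \left(478 + \frac{1}{2} \cdot \frac{1}{15}\right) = - 72 \left(478 + \frac{1}{30}\right) = \left(-72\right) \frac{14341}{30} = - \frac{172092}{5} \approx -34418.0$)
$\frac{1}{-529093 + u} = \frac{1}{-529093 - \frac{172092}{5}} = \frac{1}{- \frac{2817557}{5}} = - \frac{5}{2817557}$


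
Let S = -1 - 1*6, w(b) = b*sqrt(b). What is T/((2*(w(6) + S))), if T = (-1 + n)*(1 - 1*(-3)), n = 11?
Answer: 140/167 + 120*sqrt(6)/167 ≈ 2.5984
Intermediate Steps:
w(b) = b**(3/2)
S = -7 (S = -1 - 6 = -7)
T = 40 (T = (-1 + 11)*(1 - 1*(-3)) = 10*(1 + 3) = 10*4 = 40)
T/((2*(w(6) + S))) = 40/((2*(6**(3/2) - 7))) = 40/((2*(6*sqrt(6) - 7))) = 40/((2*(-7 + 6*sqrt(6)))) = 40/(-14 + 12*sqrt(6))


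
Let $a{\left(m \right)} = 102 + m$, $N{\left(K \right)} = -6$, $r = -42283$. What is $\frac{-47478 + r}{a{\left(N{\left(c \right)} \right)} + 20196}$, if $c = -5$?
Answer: $- \frac{89761}{20292} \approx -4.4235$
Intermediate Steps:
$\frac{-47478 + r}{a{\left(N{\left(c \right)} \right)} + 20196} = \frac{-47478 - 42283}{\left(102 - 6\right) + 20196} = - \frac{89761}{96 + 20196} = - \frac{89761}{20292}$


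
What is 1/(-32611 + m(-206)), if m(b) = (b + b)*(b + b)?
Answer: 1/137133 ≈ 7.2922e-6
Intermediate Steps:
m(b) = 4*b**2 (m(b) = (2*b)*(2*b) = 4*b**2)
1/(-32611 + m(-206)) = 1/(-32611 + 4*(-206)**2) = 1/(-32611 + 4*42436) = 1/(-32611 + 169744) = 1/137133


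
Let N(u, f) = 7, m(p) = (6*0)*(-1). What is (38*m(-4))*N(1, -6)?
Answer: 0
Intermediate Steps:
m(p) = 0 (m(p) = 0*(-1) = 0)
(38*m(-4))*N(1, -6) = (38*0)*7 = 0*7 = 0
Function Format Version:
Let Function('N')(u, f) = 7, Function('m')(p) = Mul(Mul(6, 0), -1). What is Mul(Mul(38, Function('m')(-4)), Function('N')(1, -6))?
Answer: 0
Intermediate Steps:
Function('m')(p) = 0 (Function('m')(p) = Mul(0, -1) = 0)
Mul(Mul(38, Function('m')(-4)), Function('N')(1, -6)) = Mul(Mul(38, 0), 7) = Mul(0, 7) = 0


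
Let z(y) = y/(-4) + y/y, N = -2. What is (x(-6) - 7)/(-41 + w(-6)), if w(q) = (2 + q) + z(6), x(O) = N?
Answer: 18/91 ≈ 0.19780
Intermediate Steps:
x(O) = -2
z(y) = 1 - y/4 (z(y) = y*(-¼) + 1 = -y/4 + 1 = 1 - y/4)
w(q) = 3/2 + q (w(q) = (2 + q) + (1 - ¼*6) = (2 + q) + (1 - 3/2) = (2 + q) - ½ = 3/2 + q)
(x(-6) - 7)/(-41 + w(-6)) = (-2 - 7)/(-41 + (3/2 - 6)) = -9/(-41 - 9/2) = -9/(-91/2) = -9*(-2/91) = 18/91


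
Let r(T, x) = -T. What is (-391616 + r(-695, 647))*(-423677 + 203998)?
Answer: 85877134359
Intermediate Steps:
(-391616 + r(-695, 647))*(-423677 + 203998) = (-391616 - 1*(-695))*(-423677 + 203998) = (-391616 + 695)*(-219679) = -390921*(-219679) = 85877134359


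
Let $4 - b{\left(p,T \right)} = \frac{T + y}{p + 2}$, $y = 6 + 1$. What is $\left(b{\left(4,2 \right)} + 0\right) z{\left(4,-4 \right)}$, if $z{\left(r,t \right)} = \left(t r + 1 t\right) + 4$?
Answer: $-40$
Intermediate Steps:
$z{\left(r,t \right)} = 4 + t + r t$ ($z{\left(r,t \right)} = \left(r t + t\right) + 4 = \left(t + r t\right) + 4 = 4 + t + r t$)
$y = 7$
$b{\left(p,T \right)} = 4 - \frac{7 + T}{2 + p}$ ($b{\left(p,T \right)} = 4 - \frac{T + 7}{p + 2} = 4 - \frac{7 + T}{2 + p}$)
$\left(b{\left(4,2 \right)} + 0\right) z{\left(4,-4 \right)} = \left(\frac{1 - 2 + 4 \cdot 4}{2 + 4} + 0\right) \left(4 - 4 + 4 \left(-4\right)\right) = \left(\frac{1 - 2 + 16}{6} + 0\right) \left(4 - 4 - 16\right) = \left(\frac{1}{6} \cdot 15 + 0\right) \left(-16\right) = \left(\frac{5}{2} + 0\right) \left(-16\right) = \frac{5}{2} \left(-16\right) = -40$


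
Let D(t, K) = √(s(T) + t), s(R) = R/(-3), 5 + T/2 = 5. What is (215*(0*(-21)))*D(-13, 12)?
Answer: 0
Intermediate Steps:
T = 0 (T = -10 + 2*5 = -10 + 10 = 0)
s(R) = -R/3 (s(R) = R*(-⅓) = -R/3)
D(t, K) = √t (D(t, K) = √(-⅓*0 + t) = √(0 + t) = √t)
(215*(0*(-21)))*D(-13, 12) = (215*(0*(-21)))*√(-13) = (215*0)*(I*√13) = 0*(I*√13) = 0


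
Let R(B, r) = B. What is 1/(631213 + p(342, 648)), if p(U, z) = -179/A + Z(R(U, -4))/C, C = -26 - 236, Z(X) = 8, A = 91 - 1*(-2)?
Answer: 12183/7690044158 ≈ 1.5843e-6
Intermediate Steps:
A = 93 (A = 91 + 2 = 93)
C = -262
p(U, z) = -23821/12183 (p(U, z) = -179/93 + 8/(-262) = -179*1/93 + 8*(-1/262) = -179/93 - 4/131 = -23821/12183)
1/(631213 + p(342, 648)) = 1/(631213 - 23821/12183) = 1/(7690044158/12183) = 12183/7690044158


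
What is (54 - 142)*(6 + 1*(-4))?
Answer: -176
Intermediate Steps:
(54 - 142)*(6 + 1*(-4)) = -88*(6 - 4) = -88*2 = -176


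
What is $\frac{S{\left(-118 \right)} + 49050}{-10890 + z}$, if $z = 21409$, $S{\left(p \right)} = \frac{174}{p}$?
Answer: $\frac{2893863}{620621} \approx 4.6628$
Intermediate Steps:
$\frac{S{\left(-118 \right)} + 49050}{-10890 + z} = \frac{\frac{174}{-118} + 49050}{-10890 + 21409} = \frac{174 \left(- \frac{1}{118}\right) + 49050}{10519} = \left(- \frac{87}{59} + 49050\right) \frac{1}{10519} = \frac{2893863}{59} \cdot \frac{1}{10519} = \frac{2893863}{620621}$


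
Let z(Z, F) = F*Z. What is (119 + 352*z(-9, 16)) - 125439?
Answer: -176008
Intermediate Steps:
(119 + 352*z(-9, 16)) - 125439 = (119 + 352*(16*(-9))) - 125439 = (119 + 352*(-144)) - 125439 = (119 - 50688) - 125439 = -50569 - 125439 = -176008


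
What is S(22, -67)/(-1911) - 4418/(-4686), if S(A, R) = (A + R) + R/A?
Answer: 412759/426426 ≈ 0.96795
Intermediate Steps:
S(A, R) = A + R + R/A
S(22, -67)/(-1911) - 4418/(-4686) = (22 - 67 - 67/22)/(-1911) - 4418/(-4686) = (22 - 67 - 67*1/22)*(-1/1911) - 4418*(-1/4686) = (22 - 67 - 67/22)*(-1/1911) + 2209/2343 = -1057/22*(-1/1911) + 2209/2343 = 151/6006 + 2209/2343 = 412759/426426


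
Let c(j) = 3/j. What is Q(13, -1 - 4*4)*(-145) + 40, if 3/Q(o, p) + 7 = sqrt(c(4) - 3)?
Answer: 4076/41 + 522*I/41 ≈ 99.415 + 12.732*I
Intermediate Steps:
Q(o, p) = 12*(-7 - 3*I/2)/205 (Q(o, p) = 3/(-7 + sqrt(3/4 - 3)) = 3/(-7 + sqrt(-9/4)) = 3/(-7 + 3*I/2) = 3*(4*(-7 - 3*I/2)/205) = 12*(-7 - 3*I/2)/205)
Q(13, -1 - 4*4)*(-145) + 40 = (-84/205 - 18*I/205)*(-145) + 40 = (2436/41 + 522*I/41) + 40 = 4076/41 + 522*I/41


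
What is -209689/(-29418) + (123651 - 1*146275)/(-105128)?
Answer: 2838717253/386581938 ≈ 7.3431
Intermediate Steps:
-209689/(-29418) + (123651 - 1*146275)/(-105128) = -209689*(-1/29418) + (123651 - 146275)*(-1/105128) = 209689/29418 - 22624*(-1/105128) = 209689/29418 + 2828/13141 = 2838717253/386581938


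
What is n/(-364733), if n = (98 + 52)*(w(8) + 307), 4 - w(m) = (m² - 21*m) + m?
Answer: -61050/364733 ≈ -0.16738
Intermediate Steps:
w(m) = 4 - m² + 20*m (w(m) = 4 - ((m² - 21*m) + m) = 4 - (m² - 20*m) = 4 + (-m² + 20*m) = 4 - m² + 20*m)
n = 61050 (n = (98 + 52)*((4 - 1*8² + 20*8) + 307) = 150*((4 - 1*64 + 160) + 307) = 150*((4 - 64 + 160) + 307) = 150*(100 + 307) = 150*407 = 61050)
n/(-364733) = 61050/(-364733) = 61050*(-1/364733) = -61050/364733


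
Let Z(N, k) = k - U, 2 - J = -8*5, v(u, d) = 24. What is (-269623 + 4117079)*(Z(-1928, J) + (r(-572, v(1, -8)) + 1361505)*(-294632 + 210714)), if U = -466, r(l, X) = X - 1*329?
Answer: -439491748167501952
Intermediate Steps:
r(l, X) = -329 + X (r(l, X) = X - 329 = -329 + X)
J = 42 (J = 2 - (-8)*5 = 2 - 1*(-40) = 2 + 40 = 42)
Z(N, k) = 466 + k (Z(N, k) = k - 1*(-466) = k + 466 = 466 + k)
(-269623 + 4117079)*(Z(-1928, J) + (r(-572, v(1, -8)) + 1361505)*(-294632 + 210714)) = (-269623 + 4117079)*((466 + 42) + ((-329 + 24) + 1361505)*(-294632 + 210714)) = 3847456*(508 + (-305 + 1361505)*(-83918)) = 3847456*(508 + 1361200*(-83918)) = 3847456*(508 - 114229181600) = 3847456*(-114229181092) = -439491748167501952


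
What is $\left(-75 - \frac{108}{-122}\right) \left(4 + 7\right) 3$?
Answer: $- \frac{149193}{61} \approx -2445.8$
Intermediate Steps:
$\left(-75 - \frac{108}{-122}\right) \left(4 + 7\right) 3 = \left(-75 - - \frac{54}{61}\right) 11 \cdot 3 = \left(-75 + \frac{54}{61}\right) 33 = \left(- \frac{4521}{61}\right) 33 = - \frac{149193}{61}$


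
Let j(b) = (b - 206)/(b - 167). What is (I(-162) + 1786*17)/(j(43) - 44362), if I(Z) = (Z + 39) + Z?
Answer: -3729548/5500725 ≈ -0.67801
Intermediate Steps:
I(Z) = 39 + 2*Z (I(Z) = (39 + Z) + Z = 39 + 2*Z)
j(b) = (-206 + b)/(-167 + b)
(I(-162) + 1786*17)/(j(43) - 44362) = ((39 + 2*(-162)) + 1786*17)/((-206 + 43)/(-167 + 43) - 44362) = ((39 - 324) + 30362)/(-163/(-124) - 44362) = (-285 + 30362)/(-1/124*(-163) - 44362) = 30077/(163/124 - 44362) = 30077/(-5500725/124) = 30077*(-124/5500725) = -3729548/5500725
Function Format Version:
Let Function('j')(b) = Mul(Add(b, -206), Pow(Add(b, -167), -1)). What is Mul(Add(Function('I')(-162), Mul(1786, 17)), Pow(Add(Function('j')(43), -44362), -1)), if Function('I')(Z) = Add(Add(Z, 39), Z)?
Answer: Rational(-3729548, 5500725) ≈ -0.67801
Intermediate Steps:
Function('I')(Z) = Add(39, Mul(2, Z)) (Function('I')(Z) = Add(Add(39, Z), Z) = Add(39, Mul(2, Z)))
Function('j')(b) = Mul(Pow(Add(-167, b), -1), Add(-206, b)) (Function('j')(b) = Mul(Add(-206, b), Pow(Add(-167, b), -1)) = Mul(Pow(Add(-167, b), -1), Add(-206, b)))
Mul(Add(Function('I')(-162), Mul(1786, 17)), Pow(Add(Function('j')(43), -44362), -1)) = Mul(Add(Add(39, Mul(2, -162)), Mul(1786, 17)), Pow(Add(Mul(Pow(Add(-167, 43), -1), Add(-206, 43)), -44362), -1)) = Mul(Add(Add(39, -324), 30362), Pow(Add(Mul(Pow(-124, -1), -163), -44362), -1)) = Mul(Add(-285, 30362), Pow(Add(Mul(Rational(-1, 124), -163), -44362), -1)) = Mul(30077, Pow(Add(Rational(163, 124), -44362), -1)) = Mul(30077, Pow(Rational(-5500725, 124), -1)) = Mul(30077, Rational(-124, 5500725)) = Rational(-3729548, 5500725)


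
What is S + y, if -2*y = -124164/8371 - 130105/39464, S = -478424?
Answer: -316091756013061/660706288 ≈ -4.7842e+5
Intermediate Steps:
y = 5989117051/660706288 (y = -(-124164/8371 - 130105/39464)/2 = -1/2*(-5989117051/330353144) = 5989117051/660706288 ≈ 9.0647)
S + y = -478424 + 5989117051/660706288 = -316091756013061/660706288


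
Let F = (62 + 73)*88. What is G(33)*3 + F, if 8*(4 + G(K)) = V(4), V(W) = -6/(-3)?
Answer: 47475/4 ≈ 11869.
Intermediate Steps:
F = 11880 (F = 135*88 = 11880)
V(W) = 2 (V(W) = -6*(-⅓) = 2)
G(K) = -15/4 (G(K) = -4 + (⅛)*2 = -4 + ¼ = -15/4)
G(33)*3 + F = -15/4*3 + 11880 = -45/4 + 11880 = 47475/4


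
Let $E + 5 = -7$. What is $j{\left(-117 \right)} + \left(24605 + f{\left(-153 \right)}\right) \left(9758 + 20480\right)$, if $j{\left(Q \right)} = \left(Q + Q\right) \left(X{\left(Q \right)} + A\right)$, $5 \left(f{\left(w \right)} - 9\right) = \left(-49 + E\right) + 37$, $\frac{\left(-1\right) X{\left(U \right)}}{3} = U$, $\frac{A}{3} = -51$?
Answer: $\frac{3720433288}{5} \approx 7.4409 \cdot 10^{8}$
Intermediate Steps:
$E = -12$ ($E = -5 - 7 = -12$)
$A = -153$ ($A = 3 \left(-51\right) = -153$)
$X{\left(U \right)} = - 3 U$
$f{\left(w \right)} = \frac{21}{5}$ ($f{\left(w \right)} = 9 + \frac{\left(-49 - 12\right) + 37}{5} = 9 + \frac{-61 + 37}{5} = 9 + \frac{1}{5} \left(-24\right) = 9 - \frac{24}{5} = \frac{21}{5}$)
$j{\left(Q \right)} = 2 Q \left(-153 - 3 Q\right)$ ($j{\left(Q \right)} = \left(Q + Q\right) \left(- 3 Q - 153\right) = 2 Q \left(-153 - 3 Q\right)$)
$j{\left(-117 \right)} + \left(24605 + f{\left(-153 \right)}\right) \left(9758 + 20480\right) = \left(-6\right) \left(-117\right) \left(51 - 117\right) + \left(24605 + \frac{21}{5}\right) \left(9758 + 20480\right) = \left(-6\right) \left(-117\right) \left(-66\right) + \frac{123046}{5} \cdot 30238 = -46332 + \frac{3720664948}{5} = \frac{3720433288}{5}$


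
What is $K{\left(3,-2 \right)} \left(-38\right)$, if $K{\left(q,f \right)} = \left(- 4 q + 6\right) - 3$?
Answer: $342$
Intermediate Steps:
$K{\left(q,f \right)} = 3 - 4 q$ ($K{\left(q,f \right)} = \left(6 - 4 q\right) - 3 = 3 - 4 q$)
$K{\left(3,-2 \right)} \left(-38\right) = \left(3 - 12\right) \left(-38\right) = \left(-9\right) \left(-38\right) = 342$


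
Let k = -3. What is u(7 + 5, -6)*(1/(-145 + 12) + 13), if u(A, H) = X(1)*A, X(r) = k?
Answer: -62208/133 ≈ -467.73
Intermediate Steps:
X(r) = -3
u(A, H) = -3*A
u(7 + 5, -6)*(1/(-145 + 12) + 13) = (-3*(7 + 5))*(1/(-145 + 12) + 13) = (-3*12)*(1/(-133) + 13) = -36*(-1/133 + 13) = -36*1728/133 = -62208/133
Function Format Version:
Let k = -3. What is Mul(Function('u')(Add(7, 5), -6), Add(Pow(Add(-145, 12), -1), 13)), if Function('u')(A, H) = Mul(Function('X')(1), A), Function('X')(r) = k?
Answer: Rational(-62208, 133) ≈ -467.73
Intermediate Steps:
Function('X')(r) = -3
Function('u')(A, H) = Mul(-3, A)
Mul(Function('u')(Add(7, 5), -6), Add(Pow(Add(-145, 12), -1), 13)) = Mul(Mul(-3, Add(7, 5)), Add(Pow(Add(-145, 12), -1), 13)) = Mul(Mul(-3, 12), Add(Pow(-133, -1), 13)) = Mul(-36, Add(Rational(-1, 133), 13)) = Mul(-36, Rational(1728, 133)) = Rational(-62208, 133)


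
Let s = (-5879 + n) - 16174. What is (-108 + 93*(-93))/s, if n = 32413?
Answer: -1251/1480 ≈ -0.84527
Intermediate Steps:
s = 10360 (s = (-5879 + 32413) - 16174 = 26534 - 16174 = 10360)
(-108 + 93*(-93))/s = (-108 + 93*(-93))/10360 = (-108 - 8649)*(1/10360) = -8757*1/10360 = -1251/1480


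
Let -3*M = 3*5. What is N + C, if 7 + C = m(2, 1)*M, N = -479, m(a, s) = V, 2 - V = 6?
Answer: -466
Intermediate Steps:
M = -5 ≈ -5.0000
V = -4 (V = 2 - 1*6 = 2 - 6 = -4)
m(a, s) = -4
C = 13 (C = -7 - 4*(-5) = -7 + 20 = 13)
N + C = -479 + 13 = -466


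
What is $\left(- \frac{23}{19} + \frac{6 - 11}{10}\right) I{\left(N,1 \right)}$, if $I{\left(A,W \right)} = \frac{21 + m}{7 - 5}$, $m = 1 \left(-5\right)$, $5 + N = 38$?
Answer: $- \frac{260}{19} \approx -13.684$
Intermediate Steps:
$N = 33$ ($N = -5 + 38 = 33$)
$m = -5$
$I{\left(A,W \right)} = 8$ ($I{\left(A,W \right)} = \frac{21 - 5}{7 - 5} = \frac{16}{2} = 16 \cdot \frac{1}{2} = 8$)
$\left(- \frac{23}{19} + \frac{6 - 11}{10}\right) I{\left(N,1 \right)} = \left(- \frac{23}{19} + \frac{6 - 11}{10}\right) 8 = \left(\left(-23\right) \frac{1}{19} + \left(6 - 11\right) \frac{1}{10}\right) 8 = \left(- \frac{23}{19} - \frac{1}{2}\right) 8 = \left(- \frac{65}{38}\right) 8 = - \frac{260}{19}$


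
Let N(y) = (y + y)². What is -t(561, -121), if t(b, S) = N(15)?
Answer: -900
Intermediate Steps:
N(y) = 4*y² (N(y) = (2*y)² = 4*y²)
t(b, S) = 900 (t(b, S) = 4*15² = 4*225 = 900)
-t(561, -121) = -1*900 = -900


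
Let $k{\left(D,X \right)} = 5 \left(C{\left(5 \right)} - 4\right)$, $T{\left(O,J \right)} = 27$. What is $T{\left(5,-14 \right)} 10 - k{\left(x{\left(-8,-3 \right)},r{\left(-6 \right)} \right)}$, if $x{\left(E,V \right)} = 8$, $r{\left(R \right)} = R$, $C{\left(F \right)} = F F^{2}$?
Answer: $-335$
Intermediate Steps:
$C{\left(F \right)} = F^{3}$
$k{\left(D,X \right)} = 605$ ($k{\left(D,X \right)} = 5 \left(5^{3} - 4\right) = 5 \left(125 - 4\right) = 5 \cdot 121 = 605$)
$T{\left(5,-14 \right)} 10 - k{\left(x{\left(-8,-3 \right)},r{\left(-6 \right)} \right)} = 27 \cdot 10 - 605 = 270 - 605 = -335$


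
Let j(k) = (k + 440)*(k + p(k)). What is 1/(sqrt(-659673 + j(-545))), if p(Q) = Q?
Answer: -I*sqrt(11127)/77889 ≈ -0.0013543*I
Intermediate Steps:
j(k) = 2*k*(440 + k) (j(k) = (k + 440)*(k + k) = (440 + k)*(2*k) = 2*k*(440 + k))
1/(sqrt(-659673 + j(-545))) = 1/(sqrt(-659673 + 2*(-545)*(440 - 545))) = 1/(sqrt(-659673 + 2*(-545)*(-105))) = 1/(sqrt(-659673 + 114450)) = 1/(sqrt(-545223)) = 1/(7*I*sqrt(11127)) = -I*sqrt(11127)/77889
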